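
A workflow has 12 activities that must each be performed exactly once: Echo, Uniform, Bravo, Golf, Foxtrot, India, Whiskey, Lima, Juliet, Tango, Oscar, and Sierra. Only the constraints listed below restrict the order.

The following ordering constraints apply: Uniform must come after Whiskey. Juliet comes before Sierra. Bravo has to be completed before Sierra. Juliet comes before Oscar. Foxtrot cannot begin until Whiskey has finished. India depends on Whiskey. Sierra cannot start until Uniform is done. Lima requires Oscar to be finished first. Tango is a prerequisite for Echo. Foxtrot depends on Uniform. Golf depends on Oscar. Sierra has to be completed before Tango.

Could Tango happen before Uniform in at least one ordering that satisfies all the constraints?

Following Uniform → Sierra → Tango, Uniform must precede Tango in every valid ordering.
Hence Tango can never be scheduled before Uniform.

No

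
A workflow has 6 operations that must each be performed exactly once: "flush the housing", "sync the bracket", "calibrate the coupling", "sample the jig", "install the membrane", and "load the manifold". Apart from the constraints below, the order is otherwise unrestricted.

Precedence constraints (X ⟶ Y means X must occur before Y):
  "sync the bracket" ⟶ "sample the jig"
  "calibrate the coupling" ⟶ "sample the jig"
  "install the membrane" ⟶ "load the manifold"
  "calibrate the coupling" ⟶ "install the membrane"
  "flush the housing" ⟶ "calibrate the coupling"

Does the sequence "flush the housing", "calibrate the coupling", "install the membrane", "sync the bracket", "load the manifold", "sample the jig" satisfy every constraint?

Yes

Going through the constraints one by one, each required predecessor appears earlier in the sequence than its dependent — e.g. "calibrate the coupling" (position 2) is before "sample the jig" (position 6), as required.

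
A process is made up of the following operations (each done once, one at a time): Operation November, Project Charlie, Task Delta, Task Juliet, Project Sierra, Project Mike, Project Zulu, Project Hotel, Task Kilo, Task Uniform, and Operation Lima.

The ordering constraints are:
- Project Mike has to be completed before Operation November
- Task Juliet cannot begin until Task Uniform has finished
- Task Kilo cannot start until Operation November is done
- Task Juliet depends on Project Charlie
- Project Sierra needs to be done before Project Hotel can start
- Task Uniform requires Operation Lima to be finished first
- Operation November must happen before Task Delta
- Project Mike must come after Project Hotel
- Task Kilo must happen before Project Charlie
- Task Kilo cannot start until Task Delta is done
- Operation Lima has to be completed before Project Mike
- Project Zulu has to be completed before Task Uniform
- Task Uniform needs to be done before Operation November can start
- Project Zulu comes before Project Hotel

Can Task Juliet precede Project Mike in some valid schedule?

No

The constraints give a chain Project Mike → Operation November → Task Kilo → Project Charlie → Task Juliet, which forces Project Mike before Task Juliet.
So no valid ordering can have Task Juliet before Project Mike.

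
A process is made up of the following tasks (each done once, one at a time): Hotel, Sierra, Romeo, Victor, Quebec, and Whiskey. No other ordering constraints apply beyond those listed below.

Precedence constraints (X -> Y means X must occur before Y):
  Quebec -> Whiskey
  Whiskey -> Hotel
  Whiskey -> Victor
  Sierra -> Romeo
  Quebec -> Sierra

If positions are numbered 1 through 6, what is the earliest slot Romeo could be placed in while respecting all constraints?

3

Working backwards through the constraints from Romeo, its full set of required predecessors is Sierra, Quebec — 2 of them.
With 2 mandatory predecessors, the earliest Romeo can sit is position 2+1 = 3, and placing just those 2 first achieves it.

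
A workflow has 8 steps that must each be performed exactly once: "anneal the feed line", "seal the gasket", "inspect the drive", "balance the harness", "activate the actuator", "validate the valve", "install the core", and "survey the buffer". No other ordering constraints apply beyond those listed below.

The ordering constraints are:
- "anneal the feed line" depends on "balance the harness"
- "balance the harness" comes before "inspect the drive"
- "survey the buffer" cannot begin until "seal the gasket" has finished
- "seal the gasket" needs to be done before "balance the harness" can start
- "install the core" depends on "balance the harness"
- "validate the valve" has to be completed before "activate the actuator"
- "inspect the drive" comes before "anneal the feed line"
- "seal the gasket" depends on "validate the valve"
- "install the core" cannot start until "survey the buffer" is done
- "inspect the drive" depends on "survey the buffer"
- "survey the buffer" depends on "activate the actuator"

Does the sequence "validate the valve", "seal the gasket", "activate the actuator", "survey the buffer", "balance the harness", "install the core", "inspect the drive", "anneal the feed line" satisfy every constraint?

Yes

Checking each listed constraint against this order: for instance, "balance the harness" is in position 5 and "anneal the feed line" in position 8, so that constraint holds — and the remaining constraints check out the same way.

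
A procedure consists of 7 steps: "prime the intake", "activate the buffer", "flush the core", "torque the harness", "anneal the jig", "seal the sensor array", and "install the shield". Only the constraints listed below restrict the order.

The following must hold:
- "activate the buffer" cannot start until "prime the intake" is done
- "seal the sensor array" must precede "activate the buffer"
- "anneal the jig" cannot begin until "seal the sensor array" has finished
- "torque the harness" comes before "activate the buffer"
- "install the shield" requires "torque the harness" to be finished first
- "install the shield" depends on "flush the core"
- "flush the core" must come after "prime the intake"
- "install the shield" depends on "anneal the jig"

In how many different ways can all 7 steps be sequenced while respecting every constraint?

3 steps have no prerequisites ("prime the intake", "torque the harness", "seal the sensor array"), so any of them could come first.
Counting all ways to extend the partial order to a total order gives 96.

96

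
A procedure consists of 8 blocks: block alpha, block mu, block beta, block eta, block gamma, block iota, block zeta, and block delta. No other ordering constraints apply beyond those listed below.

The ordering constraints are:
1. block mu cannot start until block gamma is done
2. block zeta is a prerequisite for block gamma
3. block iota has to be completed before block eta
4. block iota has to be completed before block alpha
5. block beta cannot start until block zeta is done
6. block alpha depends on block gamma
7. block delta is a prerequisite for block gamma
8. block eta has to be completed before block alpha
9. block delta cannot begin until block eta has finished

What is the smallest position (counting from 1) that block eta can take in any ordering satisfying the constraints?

Working backwards through the constraints from block eta, its only required predecessor is block iota.
With 1 mandatory predecessor, the earliest block eta can sit is position 1+1 = 2, and placing just that one first achieves it.

2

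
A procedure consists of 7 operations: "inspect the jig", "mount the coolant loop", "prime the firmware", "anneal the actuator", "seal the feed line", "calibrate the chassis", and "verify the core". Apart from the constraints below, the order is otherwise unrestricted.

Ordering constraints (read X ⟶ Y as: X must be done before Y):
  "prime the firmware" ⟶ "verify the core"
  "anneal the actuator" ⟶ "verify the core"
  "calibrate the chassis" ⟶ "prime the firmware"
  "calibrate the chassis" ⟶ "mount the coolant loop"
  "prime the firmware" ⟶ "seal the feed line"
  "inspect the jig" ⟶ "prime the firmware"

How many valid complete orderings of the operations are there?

3 operations have no prerequisites ("inspect the jig", "anneal the actuator", "calibrate the chassis"), so any of them could come first.
Systematically extending each partial ordering one operation at a time and counting, there are 93 complete orderings.

93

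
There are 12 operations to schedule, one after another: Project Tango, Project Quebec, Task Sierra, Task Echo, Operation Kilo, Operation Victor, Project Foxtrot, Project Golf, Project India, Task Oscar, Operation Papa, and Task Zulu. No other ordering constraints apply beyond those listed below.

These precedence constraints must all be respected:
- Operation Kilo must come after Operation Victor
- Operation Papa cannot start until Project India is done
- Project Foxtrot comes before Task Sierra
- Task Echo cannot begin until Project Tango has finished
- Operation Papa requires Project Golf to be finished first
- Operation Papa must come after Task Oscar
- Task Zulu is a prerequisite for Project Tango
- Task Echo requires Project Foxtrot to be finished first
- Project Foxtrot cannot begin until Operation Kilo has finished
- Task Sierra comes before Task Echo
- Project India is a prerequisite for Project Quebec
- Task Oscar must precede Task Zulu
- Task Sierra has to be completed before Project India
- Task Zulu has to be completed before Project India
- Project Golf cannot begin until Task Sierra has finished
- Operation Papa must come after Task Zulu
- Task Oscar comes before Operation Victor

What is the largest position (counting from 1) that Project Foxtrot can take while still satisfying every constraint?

6

The operations that are forced after Project Foxtrot, directly or by a chain of constraints, are Project Quebec, Task Sierra, Task Echo, Project Golf, Project India, Operation Papa. That's 6 operations.
So at least 6 operations follow Project Foxtrot, putting Project Foxtrot no later than position 6. That position is achievable by scheduling everything else first.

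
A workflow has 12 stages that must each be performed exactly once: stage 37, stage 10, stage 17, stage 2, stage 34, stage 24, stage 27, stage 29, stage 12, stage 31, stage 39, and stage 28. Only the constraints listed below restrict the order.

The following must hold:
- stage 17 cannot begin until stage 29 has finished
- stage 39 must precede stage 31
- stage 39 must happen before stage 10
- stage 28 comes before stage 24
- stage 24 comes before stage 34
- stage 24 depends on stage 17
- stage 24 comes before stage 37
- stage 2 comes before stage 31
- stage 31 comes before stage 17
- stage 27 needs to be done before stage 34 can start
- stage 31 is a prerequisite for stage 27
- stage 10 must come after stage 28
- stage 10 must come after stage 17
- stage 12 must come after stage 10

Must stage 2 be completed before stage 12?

Yes

Tracing the constraints gives a chain: stage 2 → stage 31 → stage 17 → stage 10 → stage 12.
Hence stage 2 necessarily comes before stage 12.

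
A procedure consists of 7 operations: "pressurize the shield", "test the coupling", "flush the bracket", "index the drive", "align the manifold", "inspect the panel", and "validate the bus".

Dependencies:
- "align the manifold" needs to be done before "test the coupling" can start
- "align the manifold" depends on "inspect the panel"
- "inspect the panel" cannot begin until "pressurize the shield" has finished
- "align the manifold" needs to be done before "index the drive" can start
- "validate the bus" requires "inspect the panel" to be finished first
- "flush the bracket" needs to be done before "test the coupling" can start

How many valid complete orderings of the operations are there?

The operations with no prerequisites are "pressurize the shield", "flush the bracket"; any of them can be placed first.
Counting all ways to extend the partial order to a total order gives 41.

41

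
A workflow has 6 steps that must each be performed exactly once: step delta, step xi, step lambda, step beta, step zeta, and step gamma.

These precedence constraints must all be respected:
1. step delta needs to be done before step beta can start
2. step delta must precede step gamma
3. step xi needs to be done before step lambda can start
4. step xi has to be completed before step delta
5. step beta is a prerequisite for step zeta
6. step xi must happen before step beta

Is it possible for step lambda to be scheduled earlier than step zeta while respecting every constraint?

Nothing in the constraints forces step zeta before step lambda — there is no chain from step zeta to step lambda.
That means at least one valid schedule has step lambda before step zeta.

Yes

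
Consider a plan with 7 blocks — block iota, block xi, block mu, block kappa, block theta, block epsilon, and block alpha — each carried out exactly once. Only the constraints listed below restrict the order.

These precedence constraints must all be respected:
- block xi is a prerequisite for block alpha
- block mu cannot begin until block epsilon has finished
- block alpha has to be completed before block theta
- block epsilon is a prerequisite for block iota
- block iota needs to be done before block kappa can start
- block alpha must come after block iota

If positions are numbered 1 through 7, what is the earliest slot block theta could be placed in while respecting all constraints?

5

The blocks that are forced before block theta, directly or transitively, are block iota, block xi, block epsilon, block alpha. That's 4 blocks.
With 4 mandatory predecessors, the earliest block theta can sit is position 4+1 = 5, and placing just those 4 first achieves it.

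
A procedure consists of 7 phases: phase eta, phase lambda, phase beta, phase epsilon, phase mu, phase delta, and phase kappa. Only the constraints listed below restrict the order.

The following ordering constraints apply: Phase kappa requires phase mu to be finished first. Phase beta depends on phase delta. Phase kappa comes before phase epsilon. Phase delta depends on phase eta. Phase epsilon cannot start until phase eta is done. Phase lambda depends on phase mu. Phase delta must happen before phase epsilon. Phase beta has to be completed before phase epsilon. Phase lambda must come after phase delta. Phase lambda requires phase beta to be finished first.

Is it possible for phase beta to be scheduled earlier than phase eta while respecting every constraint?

No

There is a dependency chain phase eta → phase delta → phase beta, so phase beta always comes after phase eta.
So no valid ordering can have phase beta before phase eta.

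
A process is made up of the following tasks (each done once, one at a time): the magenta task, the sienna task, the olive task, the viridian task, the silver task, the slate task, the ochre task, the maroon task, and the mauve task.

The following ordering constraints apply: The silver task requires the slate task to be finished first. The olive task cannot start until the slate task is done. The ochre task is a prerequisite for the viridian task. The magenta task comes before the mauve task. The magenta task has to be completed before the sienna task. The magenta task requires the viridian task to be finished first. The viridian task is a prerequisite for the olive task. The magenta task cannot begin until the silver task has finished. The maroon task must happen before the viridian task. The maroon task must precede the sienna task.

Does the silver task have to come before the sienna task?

Tracing the constraints gives a chain: the silver task → the magenta task → the sienna task.
That forces the silver task before the sienna task in every valid schedule.

Yes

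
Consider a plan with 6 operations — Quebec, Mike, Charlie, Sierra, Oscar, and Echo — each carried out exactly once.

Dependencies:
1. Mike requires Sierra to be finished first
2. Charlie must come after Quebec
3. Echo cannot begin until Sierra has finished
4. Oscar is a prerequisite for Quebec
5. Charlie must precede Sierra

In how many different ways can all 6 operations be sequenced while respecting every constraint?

2

Only Oscar has no prerequisites, so it must go first.
Counting all ways to extend the partial order to a total order gives 2.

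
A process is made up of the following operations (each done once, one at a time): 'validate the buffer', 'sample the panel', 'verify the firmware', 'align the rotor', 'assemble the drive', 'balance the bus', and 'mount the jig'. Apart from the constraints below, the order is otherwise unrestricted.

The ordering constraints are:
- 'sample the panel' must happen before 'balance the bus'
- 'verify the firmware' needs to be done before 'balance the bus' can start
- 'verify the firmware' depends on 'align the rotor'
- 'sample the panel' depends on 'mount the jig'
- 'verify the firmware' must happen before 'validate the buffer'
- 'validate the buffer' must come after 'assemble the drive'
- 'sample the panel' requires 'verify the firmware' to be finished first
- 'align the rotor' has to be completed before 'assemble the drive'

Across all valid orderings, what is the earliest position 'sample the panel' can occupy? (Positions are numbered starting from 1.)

4

Working backwards through the constraints from 'sample the panel', its full set of required predecessors is 'verify the firmware', 'align the rotor', 'mount the jig' — 3 of them.
So at minimum 3 operations come before 'sample the panel', putting 'sample the panel' no earlier than position 4. That position is achievable by scheduling exactly those predecessors first.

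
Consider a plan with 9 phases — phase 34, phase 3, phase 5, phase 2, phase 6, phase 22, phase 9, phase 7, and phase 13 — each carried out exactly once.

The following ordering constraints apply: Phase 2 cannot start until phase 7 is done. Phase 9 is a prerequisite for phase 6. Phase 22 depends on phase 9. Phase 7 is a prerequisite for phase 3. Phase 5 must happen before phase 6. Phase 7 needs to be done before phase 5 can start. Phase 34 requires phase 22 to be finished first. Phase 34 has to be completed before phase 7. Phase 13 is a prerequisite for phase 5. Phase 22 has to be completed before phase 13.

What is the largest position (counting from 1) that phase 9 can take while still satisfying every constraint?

1

Every phase that must follow phase 9 has to come after it. Tracing all chains starting from phase 9, those phases are: phase 34, phase 3, phase 5, phase 2, phase 6, phase 22, phase 7, phase 13 — 8 in total.
So at least 8 phases follow phase 9, putting phase 9 no later than position 1. That position is achievable by scheduling everything else first.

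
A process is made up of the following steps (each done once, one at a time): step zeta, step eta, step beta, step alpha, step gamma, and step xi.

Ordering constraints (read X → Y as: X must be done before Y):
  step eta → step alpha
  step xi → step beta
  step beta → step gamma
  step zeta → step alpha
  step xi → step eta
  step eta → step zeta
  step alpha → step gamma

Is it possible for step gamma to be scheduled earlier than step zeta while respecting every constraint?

Following step zeta → step alpha → step gamma, step zeta must precede step gamma in every valid ordering.
Hence step gamma can never be scheduled before step zeta.

No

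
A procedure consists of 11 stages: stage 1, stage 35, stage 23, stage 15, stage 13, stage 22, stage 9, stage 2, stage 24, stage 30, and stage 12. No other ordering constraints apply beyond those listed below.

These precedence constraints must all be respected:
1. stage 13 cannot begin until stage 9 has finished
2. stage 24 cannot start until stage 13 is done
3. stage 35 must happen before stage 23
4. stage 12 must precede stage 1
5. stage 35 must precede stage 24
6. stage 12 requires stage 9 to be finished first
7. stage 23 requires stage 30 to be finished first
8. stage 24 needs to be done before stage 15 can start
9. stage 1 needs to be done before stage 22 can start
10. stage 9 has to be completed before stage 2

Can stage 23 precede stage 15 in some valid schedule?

Yes

Nothing in the constraints forces stage 15 before stage 23 — there is no chain from stage 15 to stage 23.
So a valid ordering placing stage 23 earlier than stage 15 exists.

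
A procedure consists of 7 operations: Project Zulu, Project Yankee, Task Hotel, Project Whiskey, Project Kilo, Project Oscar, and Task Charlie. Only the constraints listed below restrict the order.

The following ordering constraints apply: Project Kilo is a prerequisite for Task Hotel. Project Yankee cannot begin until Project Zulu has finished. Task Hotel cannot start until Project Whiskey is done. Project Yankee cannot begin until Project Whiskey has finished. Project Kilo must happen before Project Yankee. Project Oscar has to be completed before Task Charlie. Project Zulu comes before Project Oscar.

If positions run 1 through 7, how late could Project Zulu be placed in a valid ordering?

The operations that are forced after Project Zulu, directly or by a chain of constraints, are Project Yankee, Project Oscar, Task Charlie. That's 3 operations.
So at least 3 operations follow Project Zulu, putting Project Zulu no later than position 4. That position is achievable by scheduling everything else first.

4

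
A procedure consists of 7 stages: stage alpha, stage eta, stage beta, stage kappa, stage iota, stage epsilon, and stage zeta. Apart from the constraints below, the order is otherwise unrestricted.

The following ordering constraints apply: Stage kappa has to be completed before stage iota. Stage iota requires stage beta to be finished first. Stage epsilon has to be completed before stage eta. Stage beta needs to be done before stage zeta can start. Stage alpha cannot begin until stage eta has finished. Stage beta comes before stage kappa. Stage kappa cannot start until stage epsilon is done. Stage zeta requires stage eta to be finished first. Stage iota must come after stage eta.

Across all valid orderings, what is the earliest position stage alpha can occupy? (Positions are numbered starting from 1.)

Every stage that must precede stage alpha has to come before it. Tracing all chains that end at stage alpha, those stages are: stage eta, stage epsilon — 2 in total.
With 2 mandatory predecessors, the earliest stage alpha can sit is position 2+1 = 3, and placing just those 2 first achieves it.

3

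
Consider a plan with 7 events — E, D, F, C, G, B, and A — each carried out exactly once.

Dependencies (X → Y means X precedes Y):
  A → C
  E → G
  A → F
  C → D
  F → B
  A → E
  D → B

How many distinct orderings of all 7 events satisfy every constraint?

Only A has no prerequisites, so it must go first.
Counting all ways to extend the partial order to a total order gives 45.

45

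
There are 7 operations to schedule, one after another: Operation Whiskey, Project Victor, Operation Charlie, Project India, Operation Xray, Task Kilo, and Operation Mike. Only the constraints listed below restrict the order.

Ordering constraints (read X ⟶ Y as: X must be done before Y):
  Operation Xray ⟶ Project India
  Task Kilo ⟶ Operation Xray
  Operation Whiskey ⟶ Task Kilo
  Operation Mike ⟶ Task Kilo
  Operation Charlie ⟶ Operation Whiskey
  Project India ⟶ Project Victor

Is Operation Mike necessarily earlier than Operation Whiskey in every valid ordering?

No

Operation Mike and Operation Whiskey are not related by any chain of constraints.
There exist valid orderings with Operation Whiskey before Operation Mike, so Operation Mike is not required to come first.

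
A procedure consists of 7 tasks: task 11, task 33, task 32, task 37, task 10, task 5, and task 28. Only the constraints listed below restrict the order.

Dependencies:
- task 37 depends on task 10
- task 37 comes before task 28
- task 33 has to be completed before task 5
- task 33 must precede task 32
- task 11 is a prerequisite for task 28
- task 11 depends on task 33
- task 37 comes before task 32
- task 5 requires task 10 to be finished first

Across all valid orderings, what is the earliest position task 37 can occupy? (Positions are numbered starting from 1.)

The only task forced before task 37 (directly or transitively) is task 10.
With 1 mandatory predecessor, the earliest task 37 can sit is position 1+1 = 2, and placing just that one first achieves it.

2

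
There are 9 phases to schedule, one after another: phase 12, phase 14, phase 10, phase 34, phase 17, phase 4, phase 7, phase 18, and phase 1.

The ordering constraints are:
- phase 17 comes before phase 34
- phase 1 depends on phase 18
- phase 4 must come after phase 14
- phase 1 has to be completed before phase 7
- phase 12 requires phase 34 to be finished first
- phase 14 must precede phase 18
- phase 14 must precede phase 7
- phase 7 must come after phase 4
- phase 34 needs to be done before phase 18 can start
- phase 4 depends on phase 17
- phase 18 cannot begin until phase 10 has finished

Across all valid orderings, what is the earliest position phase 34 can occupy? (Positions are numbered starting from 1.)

2

The only phase forced before phase 34 (directly or transitively) is phase 17.
With 1 mandatory predecessor, the earliest phase 34 can sit is position 1+1 = 2, and placing just that one first achieves it.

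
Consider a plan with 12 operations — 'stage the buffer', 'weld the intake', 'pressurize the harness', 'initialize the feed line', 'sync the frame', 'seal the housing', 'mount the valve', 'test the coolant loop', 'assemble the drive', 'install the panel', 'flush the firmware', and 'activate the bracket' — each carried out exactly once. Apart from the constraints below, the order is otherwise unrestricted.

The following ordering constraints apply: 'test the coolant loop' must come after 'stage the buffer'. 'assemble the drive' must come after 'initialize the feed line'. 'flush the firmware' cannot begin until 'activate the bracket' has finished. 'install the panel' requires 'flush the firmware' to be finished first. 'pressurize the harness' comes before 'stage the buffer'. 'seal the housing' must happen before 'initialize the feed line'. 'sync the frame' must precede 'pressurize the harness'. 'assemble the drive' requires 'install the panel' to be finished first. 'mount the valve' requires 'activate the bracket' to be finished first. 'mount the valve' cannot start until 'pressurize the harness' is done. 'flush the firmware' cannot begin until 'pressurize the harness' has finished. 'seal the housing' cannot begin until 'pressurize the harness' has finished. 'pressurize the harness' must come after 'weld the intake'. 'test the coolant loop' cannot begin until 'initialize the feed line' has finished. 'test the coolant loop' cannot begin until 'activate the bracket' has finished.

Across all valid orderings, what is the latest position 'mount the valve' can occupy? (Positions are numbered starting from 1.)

No constraint forces any operation after 'mount the valve', so it can be placed last, in position 12.

12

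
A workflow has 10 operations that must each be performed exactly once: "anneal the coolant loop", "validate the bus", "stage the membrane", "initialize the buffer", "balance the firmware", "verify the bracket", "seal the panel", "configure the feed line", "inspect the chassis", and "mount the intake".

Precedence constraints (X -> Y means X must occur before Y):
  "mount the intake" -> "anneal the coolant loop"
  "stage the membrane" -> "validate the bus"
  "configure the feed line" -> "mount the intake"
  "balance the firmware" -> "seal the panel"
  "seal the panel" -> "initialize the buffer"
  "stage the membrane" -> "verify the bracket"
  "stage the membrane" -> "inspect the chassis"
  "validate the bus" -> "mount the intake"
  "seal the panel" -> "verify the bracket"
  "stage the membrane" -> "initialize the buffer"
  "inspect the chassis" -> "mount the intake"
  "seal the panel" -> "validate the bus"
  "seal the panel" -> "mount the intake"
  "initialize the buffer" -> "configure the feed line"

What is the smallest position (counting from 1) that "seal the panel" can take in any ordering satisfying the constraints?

The only operation forced before "seal the panel" (directly or transitively) is "balance the firmware".
So at minimum 1 operation comes before "seal the panel", putting "seal the panel" no earlier than position 2. That position is achievable by scheduling exactly that predecessor first.

2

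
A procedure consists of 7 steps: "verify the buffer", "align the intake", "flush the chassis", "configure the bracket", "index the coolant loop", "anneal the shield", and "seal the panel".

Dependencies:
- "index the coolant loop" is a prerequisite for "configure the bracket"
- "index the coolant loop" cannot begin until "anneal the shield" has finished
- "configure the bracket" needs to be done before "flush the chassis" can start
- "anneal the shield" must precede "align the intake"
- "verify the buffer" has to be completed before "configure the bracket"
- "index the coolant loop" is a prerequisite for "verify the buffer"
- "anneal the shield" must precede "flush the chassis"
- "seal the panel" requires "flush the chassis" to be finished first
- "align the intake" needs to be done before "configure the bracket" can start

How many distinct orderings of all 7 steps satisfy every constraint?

"anneal the shield" is the only step with nothing required before it, so every ordering starts there.
Systematically extending each partial ordering one step at a time and counting, there are 3 complete orderings.

3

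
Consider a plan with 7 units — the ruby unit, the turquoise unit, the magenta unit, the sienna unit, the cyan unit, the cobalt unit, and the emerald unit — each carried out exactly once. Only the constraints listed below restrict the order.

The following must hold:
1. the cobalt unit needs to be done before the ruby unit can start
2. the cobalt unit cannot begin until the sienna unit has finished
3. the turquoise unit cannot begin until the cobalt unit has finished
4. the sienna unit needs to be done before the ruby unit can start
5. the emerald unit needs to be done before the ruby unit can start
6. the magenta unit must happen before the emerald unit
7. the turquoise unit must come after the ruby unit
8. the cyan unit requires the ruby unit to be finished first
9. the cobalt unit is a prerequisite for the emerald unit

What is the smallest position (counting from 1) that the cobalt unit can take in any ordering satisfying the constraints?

Working backwards through the constraints from the cobalt unit, its only required predecessor is the sienna unit.
With 1 mandatory predecessor, the earliest the cobalt unit can sit is position 1+1 = 2, and placing just that one first achieves it.

2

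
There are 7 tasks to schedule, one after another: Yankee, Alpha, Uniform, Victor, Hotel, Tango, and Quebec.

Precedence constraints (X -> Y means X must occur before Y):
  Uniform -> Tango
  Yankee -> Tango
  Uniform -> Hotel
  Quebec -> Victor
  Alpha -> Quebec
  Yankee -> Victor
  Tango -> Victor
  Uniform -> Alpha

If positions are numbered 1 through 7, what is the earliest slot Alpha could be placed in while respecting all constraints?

2

Working backwards through the constraints from Alpha, its only required predecessor is Uniform.
With 1 mandatory predecessor, the earliest Alpha can sit is position 1+1 = 2, and placing just that one first achieves it.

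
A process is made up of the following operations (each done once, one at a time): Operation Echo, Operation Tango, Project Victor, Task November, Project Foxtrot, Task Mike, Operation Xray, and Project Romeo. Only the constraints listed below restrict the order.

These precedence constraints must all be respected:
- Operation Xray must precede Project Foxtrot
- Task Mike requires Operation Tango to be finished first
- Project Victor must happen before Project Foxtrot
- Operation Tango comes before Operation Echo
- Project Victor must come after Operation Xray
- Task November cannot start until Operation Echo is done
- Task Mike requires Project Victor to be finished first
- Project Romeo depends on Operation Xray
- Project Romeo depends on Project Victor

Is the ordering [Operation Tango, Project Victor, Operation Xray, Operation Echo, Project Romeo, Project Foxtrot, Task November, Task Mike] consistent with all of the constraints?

No

Here Operation Xray comes after Project Victor.
But one of the constraints requires Operation Xray before Project Victor, so this ordering violates it.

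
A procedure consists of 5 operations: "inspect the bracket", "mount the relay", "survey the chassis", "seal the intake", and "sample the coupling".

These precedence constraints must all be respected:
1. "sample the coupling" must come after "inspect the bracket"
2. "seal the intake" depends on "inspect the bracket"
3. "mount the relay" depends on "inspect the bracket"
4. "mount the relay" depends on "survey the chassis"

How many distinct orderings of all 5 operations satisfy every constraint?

18

2 operations have no prerequisites ("inspect the bracket", "survey the chassis"), so any of them could come first.
Enumerating by repeatedly choosing an available operation (one whose prerequisites are all placed) gives 18 distinct complete orderings.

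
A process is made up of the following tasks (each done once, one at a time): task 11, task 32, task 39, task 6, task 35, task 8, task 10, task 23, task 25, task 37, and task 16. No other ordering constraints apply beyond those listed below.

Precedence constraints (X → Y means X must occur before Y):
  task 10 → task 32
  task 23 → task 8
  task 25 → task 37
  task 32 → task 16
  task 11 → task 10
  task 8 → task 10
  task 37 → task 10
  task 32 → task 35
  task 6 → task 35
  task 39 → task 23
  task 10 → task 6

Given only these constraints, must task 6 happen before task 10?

No

There is a chain task 10 → task 6, which puts task 10 before task 6.
So task 6 does not have to come before task 10 — it cannot.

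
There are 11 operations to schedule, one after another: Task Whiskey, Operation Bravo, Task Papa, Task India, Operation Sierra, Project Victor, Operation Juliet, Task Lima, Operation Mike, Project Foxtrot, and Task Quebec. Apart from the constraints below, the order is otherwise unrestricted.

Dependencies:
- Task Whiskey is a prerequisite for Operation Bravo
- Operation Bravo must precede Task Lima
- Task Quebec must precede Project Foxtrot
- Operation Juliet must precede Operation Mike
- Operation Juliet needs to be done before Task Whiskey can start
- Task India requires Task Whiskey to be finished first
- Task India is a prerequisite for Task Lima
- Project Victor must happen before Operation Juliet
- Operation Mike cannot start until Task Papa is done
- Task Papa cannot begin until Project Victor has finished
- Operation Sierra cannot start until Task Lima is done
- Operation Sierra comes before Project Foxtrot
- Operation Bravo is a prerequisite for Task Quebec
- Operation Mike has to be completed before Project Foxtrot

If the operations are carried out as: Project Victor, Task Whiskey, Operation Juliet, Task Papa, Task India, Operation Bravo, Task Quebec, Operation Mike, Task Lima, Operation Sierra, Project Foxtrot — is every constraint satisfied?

The sequence places Task Whiskey ahead of Operation Juliet.
Since Operation Juliet is required before Task Whiskey, the ordering is invalid.

No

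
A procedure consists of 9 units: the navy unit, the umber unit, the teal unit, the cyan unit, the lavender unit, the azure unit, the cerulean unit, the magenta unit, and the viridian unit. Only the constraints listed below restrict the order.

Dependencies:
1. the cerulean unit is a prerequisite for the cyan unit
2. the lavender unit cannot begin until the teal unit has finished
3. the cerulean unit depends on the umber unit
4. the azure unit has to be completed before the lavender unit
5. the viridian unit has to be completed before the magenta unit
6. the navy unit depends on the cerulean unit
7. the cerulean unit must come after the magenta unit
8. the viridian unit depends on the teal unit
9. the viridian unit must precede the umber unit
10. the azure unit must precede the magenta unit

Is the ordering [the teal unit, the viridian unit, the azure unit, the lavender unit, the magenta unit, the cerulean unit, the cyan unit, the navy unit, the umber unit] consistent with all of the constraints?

Here the umber unit comes after the cerulean unit.
Since the umber unit is required before the cerulean unit, the ordering is invalid.

No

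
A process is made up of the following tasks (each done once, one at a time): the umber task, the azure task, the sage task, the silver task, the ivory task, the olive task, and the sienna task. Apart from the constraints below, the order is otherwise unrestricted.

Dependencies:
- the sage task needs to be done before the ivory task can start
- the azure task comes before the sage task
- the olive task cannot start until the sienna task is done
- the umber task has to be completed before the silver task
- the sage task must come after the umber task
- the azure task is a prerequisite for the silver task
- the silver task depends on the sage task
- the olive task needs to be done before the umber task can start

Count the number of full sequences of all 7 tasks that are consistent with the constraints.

The tasks with no prerequisites are the azure task, the sienna task; any of them can be placed first.
Systematically extending each partial ordering one task at a time and counting, there are 8 complete orderings.

8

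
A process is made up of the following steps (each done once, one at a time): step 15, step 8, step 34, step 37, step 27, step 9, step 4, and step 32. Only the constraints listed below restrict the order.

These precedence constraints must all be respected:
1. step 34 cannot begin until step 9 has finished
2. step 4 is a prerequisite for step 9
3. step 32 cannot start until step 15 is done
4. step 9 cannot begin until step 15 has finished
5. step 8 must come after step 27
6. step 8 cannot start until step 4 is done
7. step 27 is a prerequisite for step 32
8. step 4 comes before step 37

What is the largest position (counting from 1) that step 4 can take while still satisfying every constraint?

4

Every step that must follow step 4 has to come after it. Tracing all chains starting from step 4, those steps are: step 8, step 34, step 37, step 9 — 4 in total.
With 4 mandatory successors out of 8 steps total, the latest slot for step 4 is 8−4 = 4, and it's reachable by doing all non-successors before step 4.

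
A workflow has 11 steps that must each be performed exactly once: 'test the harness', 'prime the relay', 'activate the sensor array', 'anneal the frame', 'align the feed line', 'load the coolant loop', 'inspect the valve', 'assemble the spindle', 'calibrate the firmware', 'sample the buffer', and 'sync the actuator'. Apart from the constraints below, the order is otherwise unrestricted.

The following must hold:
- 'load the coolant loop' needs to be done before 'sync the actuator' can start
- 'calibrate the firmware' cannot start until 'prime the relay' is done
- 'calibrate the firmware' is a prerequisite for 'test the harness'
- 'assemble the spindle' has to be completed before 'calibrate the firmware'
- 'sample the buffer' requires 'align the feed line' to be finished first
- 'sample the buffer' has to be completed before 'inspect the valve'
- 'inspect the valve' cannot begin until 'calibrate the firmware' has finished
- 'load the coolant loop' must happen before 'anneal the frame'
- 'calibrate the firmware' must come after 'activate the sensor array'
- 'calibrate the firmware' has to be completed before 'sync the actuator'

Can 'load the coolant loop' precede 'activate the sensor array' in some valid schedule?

No chain of constraints runs from 'activate the sensor array' to 'load the coolant loop', so 'activate the sensor array' is not required to come first.
So a valid ordering placing 'load the coolant loop' earlier than 'activate the sensor array' exists.

Yes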